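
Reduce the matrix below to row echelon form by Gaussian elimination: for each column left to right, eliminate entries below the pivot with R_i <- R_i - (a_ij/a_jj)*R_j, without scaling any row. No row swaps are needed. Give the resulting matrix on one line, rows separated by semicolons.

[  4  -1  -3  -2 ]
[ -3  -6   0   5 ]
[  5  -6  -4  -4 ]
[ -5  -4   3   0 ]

REF = [4 -1 -3 -2; 0 -27/4 -9/4 7/2; 0 0 4/3 -107/27; 0 0 0 -9/4]

Forward elimination:
R2 <- R2 - (-3/4)*R1:  [     0  -27/4   -9/4    7/2 ]
R3 <- R3 - (5/4)*R1:  [     0  -19/4   -1/4   -3/2 ]
R4 <- R4 - (-5/4)*R1:  [     0  -21/4   -3/4   -5/2 ]
R3 <- R3 - (19/27)*R2:  [       0        0      4/3  -107/27 ]
R4 <- R4 - (7/9)*R2:  [     0      0      1  -47/9 ]
R4 <- R4 - (3/4)*R3:  [    0     0     0  -9/4 ]
Row echelon form:
[ 4     -1    -3       -2 ]
[ 0  -27/4  -9/4      7/2 ]
[ 0      0   4/3  -107/27 ]
[ 0      0     0     -9/4 ]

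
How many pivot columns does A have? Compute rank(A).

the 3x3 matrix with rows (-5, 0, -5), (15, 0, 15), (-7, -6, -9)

Row reduction:
R2 <- R2 - (-3)*R1:  [ 0  0  0 ]
R3 <- R3 - (7/5)*R1:  [  0  -6  -2 ]
R2 <-> R3   (pivot in column 2 was zero)
[ -5   0  -5 ]
[  0  -6  -2 ]
[  0   0   0 ]
Row echelon form:
[ -5   0  -5 ]
[  0  -6  -2 ]
[  0   0   0 ]
Nonzero rows / pivot columns: 2

rank(A) = 2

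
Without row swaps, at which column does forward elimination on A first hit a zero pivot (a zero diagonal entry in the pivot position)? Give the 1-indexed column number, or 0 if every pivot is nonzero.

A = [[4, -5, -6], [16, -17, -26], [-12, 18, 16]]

Naive forward elimination:
R2 <- R2 - (4)*R1:  [  0   3  -2 ]
R3 <- R3 - (-3)*R1:  [  0   3  -2 ]
R3 <- R3 - (1)*R2:  [ 0  0  0 ]
Matrix at this point:
[ 4  -5  -6 ]
[ 0   3  -2 ]
[ 0   0   0 ]
Pivot entry (3,3) in the last row is zero and there are no rows below to swap with -> zero pivot in column 3 (A is singular).

first zero-pivot column = 3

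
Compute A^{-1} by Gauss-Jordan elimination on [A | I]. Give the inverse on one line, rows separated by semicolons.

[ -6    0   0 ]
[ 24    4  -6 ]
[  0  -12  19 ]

inverse = [-1/6 0 0; 19 19/4 3/2; 12 3 1]

Gauss-Jordan on [A | I]:
R1 <- (1/-6)*R1:  [    1     0     0  |  -1/6     0     0 ]
R2 <- R2 - (24)*R1:  [  0   4  -6  |   4   1   0 ]
R2 <- (1/4)*R2:  [    0     1  -3/2  |     1   1/4     0 ]
R3 <- R3 - (-12)*R2:  [  0   0   1  |  12   3   1 ]
R2 <- R2 - (-3/2)*R3:  [    0     1     0  |    19  19/4   3/2 ]
Right block of [I | A^{-1}] is the inverse:
[ -1/6     0    0 ]
[   19  19/4  3/2 ]
[   12     3    1 ]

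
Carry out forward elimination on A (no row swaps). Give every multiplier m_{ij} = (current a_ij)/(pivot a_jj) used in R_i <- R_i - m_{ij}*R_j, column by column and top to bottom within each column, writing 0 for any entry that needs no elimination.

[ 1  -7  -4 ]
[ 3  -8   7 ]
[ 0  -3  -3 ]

multipliers: 3, 0, -3/13

Forward elimination:
R2 <- R2 - (3)*R1:  [  0  13  19 ]
R3: entry in column 1 is already 0 -> m_{31} = 0 (no row operation needed)
R3 <- R3 - (-3/13)*R2:  [     0      0  18/13 ]
Multipliers (in order of application): m_{21} = 3, m_{31} = 0, m_{32} = -3/13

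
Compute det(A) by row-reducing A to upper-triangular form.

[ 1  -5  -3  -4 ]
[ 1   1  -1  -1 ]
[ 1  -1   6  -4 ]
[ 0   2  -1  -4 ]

Forward elimination:
R2 <- R2 - (1)*R1:  [ 0  6  2  3 ]
R3 <- R3 - (1)*R1:  [ 0  4  9  0 ]
R3 <- R3 - (2/3)*R2:  [    0     0  23/3    -2 ]
R4 <- R4 - (1/3)*R2:  [    0     0  -5/3    -5 ]
R4 <- R4 - (-5/23)*R3:  [       0        0        0  -125/23 ]
Upper-triangular form:
[ 1  -5    -3       -4 ]
[ 0   6     2        3 ]
[ 0   0  23/3       -2 ]
[ 0   0     0  -125/23 ]
det(A) = (-1)^0 * (1) * (6) * (23/3) * (-125/23) = -250  (0 row swaps -> sign +1)

det(A) = -250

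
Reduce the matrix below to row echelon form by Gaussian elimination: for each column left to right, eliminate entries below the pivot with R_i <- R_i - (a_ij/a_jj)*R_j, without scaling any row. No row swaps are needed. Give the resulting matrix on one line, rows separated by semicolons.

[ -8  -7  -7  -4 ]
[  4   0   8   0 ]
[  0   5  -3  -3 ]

Forward elimination:
R2 <- R2 - (-1/2)*R1:  [    0  -7/2   9/2    -2 ]
R3 <- R3 - (-10/7)*R2:  [     0      0   24/7  -41/7 ]
Row echelon form:
[ -8    -7    -7     -4 ]
[  0  -7/2   9/2     -2 ]
[  0     0  24/7  -41/7 ]

REF = [-8 -7 -7 -4; 0 -7/2 9/2 -2; 0 0 24/7 -41/7]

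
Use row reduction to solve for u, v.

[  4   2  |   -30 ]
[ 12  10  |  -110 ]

(-5, -5)

Forward elimination on [A|b]:
R2 <- R2 - (3)*R1:  [   0    4  -20 ]
Row echelon form:
[ 4  2  |  -30 ]
[ 0  4  |  -20 ]
Back-substitution:
v = (-20) / 4 = -5
u = (-30 - (2)*(-5)) / 4 = -5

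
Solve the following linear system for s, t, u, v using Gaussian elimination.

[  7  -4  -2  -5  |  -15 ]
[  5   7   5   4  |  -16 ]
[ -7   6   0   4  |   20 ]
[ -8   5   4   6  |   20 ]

Forward elimination on [A|b]:
R2 <- R2 - (5/7)*R1:  [     0   69/7   45/7   53/7  -37/7 ]
R3 <- R3 - (-1)*R1:  [  0   2  -2  -1   5 ]
R4 <- R4 - (-8/7)*R1:  [    0   3/7  12/7   2/7  20/7 ]
R3 <- R3 - (14/69)*R2:  [       0        0   -76/23  -175/69   419/69 ]
R4 <- R4 - (1/23)*R2:  [     0      0  33/23  -1/23  71/23 ]
R4 <- R4 - (-33/76)*R3:  [      0       0       0  -87/76  435/76 ]
Row echelon form:
[ 7    -4      -2       -5  |     -15 ]
[ 0  69/7    45/7     53/7  |   -37/7 ]
[ 0     0  -76/23  -175/69  |  419/69 ]
[ 0     0       0   -87/76  |  435/76 ]
Back-substitution:
v = (435/76) / (-87/76) = -5
u = (419/69 - (-175/69)*(-5)) / (-76/23) = 2
t = (-37/7 - (45/7)*(2) - (53/7)*(-5)) / (69/7) = 2
s = (-15 - (-4)*(2) - (-2)*(2) - (-5)*(-5)) / 7 = -4

(-4, 2, 2, -5)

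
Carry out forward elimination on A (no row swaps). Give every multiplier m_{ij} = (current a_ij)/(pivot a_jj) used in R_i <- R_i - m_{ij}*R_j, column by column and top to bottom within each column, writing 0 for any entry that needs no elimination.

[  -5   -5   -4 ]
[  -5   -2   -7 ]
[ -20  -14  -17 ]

multipliers: 1, 4, 2

Forward elimination:
R2 <- R2 - (1)*R1:  [  0   3  -3 ]
R3 <- R3 - (4)*R1:  [  0   6  -1 ]
R3 <- R3 - (2)*R2:  [ 0  0  5 ]
Multipliers (in order of application): m_{21} = 1, m_{31} = 4, m_{32} = 2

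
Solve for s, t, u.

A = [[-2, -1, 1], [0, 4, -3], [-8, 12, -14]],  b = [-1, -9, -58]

(2, 0, 3)

Forward elimination on [A|b]:
R3 <- R3 - (4)*R1:  [   0   16  -18  -54 ]
R3 <- R3 - (4)*R2:  [   0    0   -6  -18 ]
Row echelon form:
[ -2  -1   1  |   -1 ]
[  0   4  -3  |   -9 ]
[  0   0  -6  |  -18 ]
Back-substitution:
u = (-18) / -6 = 3
t = (-9 - (-3)*(3)) / 4 = 0
s = (-1 - (-1)*(0) - (1)*(3)) / -2 = 2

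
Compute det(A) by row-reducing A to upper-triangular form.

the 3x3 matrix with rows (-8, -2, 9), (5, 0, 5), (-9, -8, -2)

Forward elimination:
R2 <- R2 - (-5/8)*R1:  [    0  -5/4  85/8 ]
R3 <- R3 - (9/8)*R1:  [     0  -23/4  -97/8 ]
R3 <- R3 - (23/5)*R2:  [   0    0  -61 ]
Upper-triangular form:
[ -8    -2     9 ]
[  0  -5/4  85/8 ]
[  0     0   -61 ]
det(A) = (-1)^0 * (-8) * (-5/4) * (-61) = -610  (0 row swaps -> sign +1)

det(A) = -610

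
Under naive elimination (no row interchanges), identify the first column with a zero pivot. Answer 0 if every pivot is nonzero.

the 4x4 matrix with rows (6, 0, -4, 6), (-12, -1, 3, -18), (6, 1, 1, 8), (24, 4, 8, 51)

first zero-pivot column = 3

Naive forward elimination:
R2 <- R2 - (-2)*R1:  [  0  -1  -5  -6 ]
R3 <- R3 - (1)*R1:  [ 0  1  5  2 ]
R4 <- R4 - (4)*R1:  [  0   4  24  27 ]
R3 <- R3 - (-1)*R2:  [  0   0   0  -4 ]
R4 <- R4 - (-4)*R2:  [ 0  0  4  3 ]
Matrix at this point:
[ 6   0  -4   6 ]
[ 0  -1  -5  -6 ]
[ 0   0   0  -4 ]
[ 0   0   4   3 ]
Pivot entry (3,3) is zero but row 4 has 4 in column 3 -> naive elimination stops; a row interchange (e.g. R3 <-> R4) would be required here.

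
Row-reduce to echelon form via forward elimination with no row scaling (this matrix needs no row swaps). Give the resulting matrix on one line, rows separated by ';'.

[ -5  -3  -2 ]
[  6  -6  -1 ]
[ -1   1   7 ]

Forward elimination:
R2 <- R2 - (-6/5)*R1:  [     0  -48/5  -17/5 ]
R3 <- R3 - (1/5)*R1:  [    0   8/5  37/5 ]
R3 <- R3 - (-1/6)*R2:  [    0     0  41/6 ]
Row echelon form:
[ -5     -3     -2 ]
[  0  -48/5  -17/5 ]
[  0      0   41/6 ]

REF = [-5 -3 -2; 0 -48/5 -17/5; 0 0 41/6]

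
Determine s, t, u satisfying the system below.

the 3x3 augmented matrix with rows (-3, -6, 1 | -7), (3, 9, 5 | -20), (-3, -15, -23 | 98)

(3, -1, -4)

Forward elimination on [A|b]:
R2 <- R2 - (-1)*R1:  [   0    3    6  -27 ]
R3 <- R3 - (1)*R1:  [   0   -9  -24  105 ]
R3 <- R3 - (-3)*R2:  [  0   0  -6  24 ]
Row echelon form:
[ -3  -6   1  |   -7 ]
[  0   3   6  |  -27 ]
[  0   0  -6  |   24 ]
Back-substitution:
u = (24) / -6 = -4
t = (-27 - (6)*(-4)) / 3 = -1
s = (-7 - (-6)*(-1) - (1)*(-4)) / -3 = 3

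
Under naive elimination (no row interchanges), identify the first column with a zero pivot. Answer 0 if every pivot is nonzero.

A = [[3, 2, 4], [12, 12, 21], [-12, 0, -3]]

Naive forward elimination:
R2 <- R2 - (4)*R1:  [ 0  4  5 ]
R3 <- R3 - (-4)*R1:  [  0   8  13 ]
R3 <- R3 - (2)*R2:  [ 0  0  3 ]
All pivots nonzero; naive elimination completes without hitting a zero pivot.

first zero-pivot column = 0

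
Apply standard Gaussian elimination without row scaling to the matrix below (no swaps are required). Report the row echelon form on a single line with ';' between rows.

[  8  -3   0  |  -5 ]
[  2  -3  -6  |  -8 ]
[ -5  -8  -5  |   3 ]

Forward elimination:
R2 <- R2 - (1/4)*R1:  [     0   -9/4     -6  -27/4 ]
R3 <- R3 - (-5/8)*R1:  [     0  -79/8     -5   -1/8 ]
R3 <- R3 - (79/18)*R2:  [    0     0  64/3  59/2 ]
Row echelon form:
[ 8    -3     0  |     -5 ]
[ 0  -9/4    -6  |  -27/4 ]
[ 0     0  64/3  |   59/2 ]

REF = [8 -3 0 -5; 0 -9/4 -6 -27/4; 0 0 64/3 59/2]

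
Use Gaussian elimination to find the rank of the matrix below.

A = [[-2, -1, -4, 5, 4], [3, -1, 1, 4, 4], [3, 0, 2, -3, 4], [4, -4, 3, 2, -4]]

rank(A) = 4

Row reduction:
R2 <- R2 - (-3/2)*R1:  [    0  -5/2    -5  23/2    10 ]
R3 <- R3 - (-3/2)*R1:  [    0  -3/2    -4   9/2    10 ]
R4 <- R4 - (-2)*R1:  [  0  -6  -5  12   4 ]
R3 <- R3 - (3/5)*R2:  [     0      0     -1  -12/5      4 ]
R4 <- R4 - (12/5)*R2:  [     0      0      7  -78/5    -20 ]
R4 <- R4 - (-7)*R3:  [      0       0       0  -162/5       8 ]
Row echelon form:
[ -2    -1  -4       5   4 ]
[  0  -5/2  -5    23/2  10 ]
[  0     0  -1   -12/5   4 ]
[  0     0   0  -162/5   8 ]
Nonzero rows / pivot columns: 4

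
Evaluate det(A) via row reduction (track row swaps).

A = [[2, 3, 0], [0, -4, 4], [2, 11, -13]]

det(A) = 40

Forward elimination:
R3 <- R3 - (1)*R1:  [   0    8  -13 ]
R3 <- R3 - (-2)*R2:  [  0   0  -5 ]
Upper-triangular form:
[ 2   3   0 ]
[ 0  -4   4 ]
[ 0   0  -5 ]
det(A) = (-1)^0 * (2) * (-4) * (-5) = 40  (0 row swaps -> sign +1)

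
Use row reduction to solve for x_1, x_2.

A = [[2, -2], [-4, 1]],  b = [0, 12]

Forward elimination on [A|b]:
R2 <- R2 - (-2)*R1:  [  0  -3  12 ]
Row echelon form:
[ 2  -2  |   0 ]
[ 0  -3  |  12 ]
Back-substitution:
x_2 = (12) / -3 = -4
x_1 = (0 - (-2)*(-4)) / 2 = -4

(-4, -4)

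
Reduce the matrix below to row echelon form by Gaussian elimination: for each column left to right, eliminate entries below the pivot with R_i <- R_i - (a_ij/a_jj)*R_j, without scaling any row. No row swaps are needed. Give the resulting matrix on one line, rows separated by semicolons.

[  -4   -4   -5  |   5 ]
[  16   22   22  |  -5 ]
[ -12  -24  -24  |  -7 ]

REF = [-4 -4 -5 5; 0 6 2 15; 0 0 -5 8]

Forward elimination:
R2 <- R2 - (-4)*R1:  [  0   6   2  15 ]
R3 <- R3 - (3)*R1:  [   0  -12   -9  -22 ]
R3 <- R3 - (-2)*R2:  [  0   0  -5   8 ]
Row echelon form:
[ -4  -4  -5  |   5 ]
[  0   6   2  |  15 ]
[  0   0  -5  |   8 ]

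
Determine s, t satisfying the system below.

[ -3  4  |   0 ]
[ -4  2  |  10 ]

(-4, -3)

Forward elimination on [A|b]:
R2 <- R2 - (4/3)*R1:  [     0  -10/3     10 ]
Row echelon form:
[ -3      4  |   0 ]
[  0  -10/3  |  10 ]
Back-substitution:
t = (10) / (-10/3) = -3
s = (0 - (4)*(-3)) / -3 = -4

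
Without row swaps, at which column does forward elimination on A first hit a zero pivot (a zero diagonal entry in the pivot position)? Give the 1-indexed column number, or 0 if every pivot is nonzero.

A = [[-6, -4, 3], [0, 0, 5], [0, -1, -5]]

first zero-pivot column = 2

Naive forward elimination:
Matrix at this point:
[ -6  -4   3 ]
[  0   0   5 ]
[  0  -1  -5 ]
Pivot entry (2,2) is zero but row 3 has -1 in column 2 -> naive elimination stops; a row interchange (e.g. R2 <-> R3) would be required here.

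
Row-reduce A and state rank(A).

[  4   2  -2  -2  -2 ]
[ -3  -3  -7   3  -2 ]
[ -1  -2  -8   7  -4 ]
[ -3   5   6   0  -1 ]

rank(A) = 4

Row reduction:
R2 <- R2 - (-3/4)*R1:  [     0   -3/2  -17/2    3/2   -7/2 ]
R3 <- R3 - (-1/4)*R1:  [     0   -3/2  -17/2   13/2   -9/2 ]
R4 <- R4 - (-3/4)*R1:  [    0  13/2   9/2  -3/2  -5/2 ]
R3 <- R3 - (1)*R2:  [  0   0   0   5  -1 ]
R4 <- R4 - (-13/3)*R2:  [     0      0  -97/3      5  -53/3 ]
R3 <-> R4   (pivot in column 3 was zero)
[ 4     2     -2   -2     -2 ]
[ 0  -3/2  -17/2  3/2   -7/2 ]
[ 0     0  -97/3    5  -53/3 ]
[ 0     0      0    5     -1 ]
Row echelon form:
[ 4     2     -2   -2     -2 ]
[ 0  -3/2  -17/2  3/2   -7/2 ]
[ 0     0  -97/3    5  -53/3 ]
[ 0     0      0    5     -1 ]
Nonzero rows / pivot columns: 4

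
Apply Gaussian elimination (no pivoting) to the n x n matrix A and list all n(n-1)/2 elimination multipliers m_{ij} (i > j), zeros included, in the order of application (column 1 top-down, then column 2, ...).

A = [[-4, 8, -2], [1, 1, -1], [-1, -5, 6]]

Forward elimination:
R2 <- R2 - (-1/4)*R1:  [    0     3  -3/2 ]
R3 <- R3 - (1/4)*R1:  [    0    -7  13/2 ]
R3 <- R3 - (-7/3)*R2:  [ 0  0  3 ]
Multipliers (in order of application): m_{21} = -1/4, m_{31} = 1/4, m_{32} = -7/3

multipliers: -1/4, 1/4, -7/3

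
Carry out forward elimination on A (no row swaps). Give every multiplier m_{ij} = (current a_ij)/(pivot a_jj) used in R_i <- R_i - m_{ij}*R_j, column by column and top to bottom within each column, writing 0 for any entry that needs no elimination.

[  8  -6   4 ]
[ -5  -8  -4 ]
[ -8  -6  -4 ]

multipliers: -5/8, -1, 48/47

Forward elimination:
R2 <- R2 - (-5/8)*R1:  [     0  -47/4   -3/2 ]
R3 <- R3 - (-1)*R1:  [   0  -12    0 ]
R3 <- R3 - (48/47)*R2:  [     0      0  72/47 ]
Multipliers (in order of application): m_{21} = -5/8, m_{31} = -1, m_{32} = 48/47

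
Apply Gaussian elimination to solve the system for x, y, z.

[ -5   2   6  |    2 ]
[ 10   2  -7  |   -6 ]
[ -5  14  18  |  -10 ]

Forward elimination on [A|b]:
R2 <- R2 - (-2)*R1:  [  0   6   5  -2 ]
R3 <- R3 - (1)*R1:  [   0   12   12  -12 ]
R3 <- R3 - (2)*R2:  [  0   0   2  -8 ]
Row echelon form:
[ -5  2  6  |   2 ]
[  0  6  5  |  -2 ]
[  0  0  2  |  -8 ]
Back-substitution:
z = (-8) / 2 = -4
y = (-2 - (5)*(-4)) / 6 = 3
x = (2 - (2)*(3) - (6)*(-4)) / -5 = -4

(-4, 3, -4)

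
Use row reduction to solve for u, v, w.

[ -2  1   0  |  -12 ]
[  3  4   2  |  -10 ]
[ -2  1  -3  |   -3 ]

Forward elimination on [A|b]:
R2 <- R2 - (-3/2)*R1:  [    0  11/2     2   -28 ]
R3 <- R3 - (1)*R1:  [  0   0  -3   9 ]
Row echelon form:
[ -2     1   0  |  -12 ]
[  0  11/2   2  |  -28 ]
[  0     0  -3  |    9 ]
Back-substitution:
w = (9) / -3 = -3
v = (-28 - (2)*(-3)) / (11/2) = -4
u = (-12 - (1)*(-4)) / -2 = 4

(4, -4, -3)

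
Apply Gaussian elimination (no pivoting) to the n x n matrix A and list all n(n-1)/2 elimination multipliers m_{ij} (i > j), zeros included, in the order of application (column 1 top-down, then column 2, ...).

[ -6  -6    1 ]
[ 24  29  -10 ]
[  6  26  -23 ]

multipliers: -4, -1, 4

Forward elimination:
R2 <- R2 - (-4)*R1:  [  0   5  -6 ]
R3 <- R3 - (-1)*R1:  [   0   20  -22 ]
R3 <- R3 - (4)*R2:  [ 0  0  2 ]
Multipliers (in order of application): m_{21} = -4, m_{31} = -1, m_{32} = 4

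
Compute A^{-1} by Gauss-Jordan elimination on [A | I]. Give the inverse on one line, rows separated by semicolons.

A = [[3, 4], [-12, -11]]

inverse = [-11/15 -4/15; 4/5 1/5]

Gauss-Jordan on [A | I]:
R1 <- (1/3)*R1:  [   1  4/3  |  1/3    0 ]
R2 <- R2 - (-12)*R1:  [ 0  5  |  4  1 ]
R2 <- (1/5)*R2:  [   0    1  |  4/5  1/5 ]
R1 <- R1 - (4/3)*R2:  [      1       0  |  -11/15   -4/15 ]
Right block of [I | A^{-1}] is the inverse:
[ -11/15  -4/15 ]
[    4/5    1/5 ]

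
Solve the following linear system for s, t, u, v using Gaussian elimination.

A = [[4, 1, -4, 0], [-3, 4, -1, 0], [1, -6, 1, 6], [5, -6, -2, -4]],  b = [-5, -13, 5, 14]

(2, -1, 3, -1)

Forward elimination on [A|b]:
R2 <- R2 - (-3/4)*R1:  [     0   19/4     -4      0  -67/4 ]
R3 <- R3 - (1/4)*R1:  [     0  -25/4      2      6   25/4 ]
R4 <- R4 - (5/4)*R1:  [     0  -29/4      3     -4   81/4 ]
R3 <- R3 - (-25/19)*R2:  [       0        0   -62/19        6  -300/19 ]
R4 <- R4 - (-29/19)*R2:  [       0        0   -59/19       -4  -101/19 ]
R4 <- R4 - (59/62)*R3:  [       0        0        0  -301/31   301/31 ]
Row echelon form:
[ 4     1      -4        0  |       -5 ]
[ 0  19/4      -4        0  |    -67/4 ]
[ 0     0  -62/19        6  |  -300/19 ]
[ 0     0       0  -301/31  |   301/31 ]
Back-substitution:
v = (301/31) / (-301/31) = -1
u = (-300/19 - (6)*(-1)) / (-62/19) = 3
t = (-67/4 - (-4)*(3)) / (19/4) = -1
s = (-5 - (1)*(-1) - (-4)*(3)) / 4 = 2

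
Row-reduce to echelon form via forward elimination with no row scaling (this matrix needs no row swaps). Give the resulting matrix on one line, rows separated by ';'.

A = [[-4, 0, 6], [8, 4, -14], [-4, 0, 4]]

REF = [-4 0 6; 0 4 -2; 0 0 -2]

Forward elimination:
R2 <- R2 - (-2)*R1:  [  0   4  -2 ]
R3 <- R3 - (1)*R1:  [  0   0  -2 ]
Row echelon form:
[ -4  0   6 ]
[  0  4  -2 ]
[  0  0  -2 ]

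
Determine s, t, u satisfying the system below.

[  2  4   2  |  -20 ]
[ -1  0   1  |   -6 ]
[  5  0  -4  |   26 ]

Forward elimination on [A|b]:
R2 <- R2 - (-1/2)*R1:  [   0    2    2  -16 ]
R3 <- R3 - (5/2)*R1:  [   0  -10   -9   76 ]
R3 <- R3 - (-5)*R2:  [  0   0   1  -4 ]
Row echelon form:
[ 2  4  2  |  -20 ]
[ 0  2  2  |  -16 ]
[ 0  0  1  |   -4 ]
Back-substitution:
u = (-4) / 1 = -4
t = (-16 - (2)*(-4)) / 2 = -4
s = (-20 - (4)*(-4) - (2)*(-4)) / 2 = 2

(2, -4, -4)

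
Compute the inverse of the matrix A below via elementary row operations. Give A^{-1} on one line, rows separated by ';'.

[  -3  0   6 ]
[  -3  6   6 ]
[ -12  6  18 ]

inverse = [2/3 1/3 -1/3; -1/6 1/6 0; 1/2 1/6 -1/6]

Gauss-Jordan on [A | I]:
R1 <- (1/-3)*R1:  [    1     0    -2  |  -1/3     0     0 ]
R2 <- R2 - (-3)*R1:  [  0   6   0  |  -1   1   0 ]
R3 <- R3 - (-12)*R1:  [  0   6  -6  |  -4   0   1 ]
R2 <- (1/6)*R2:  [    0     1     0  |  -1/6   1/6     0 ]
R3 <- R3 - (6)*R2:  [  0   0  -6  |  -3  -1   1 ]
R3 <- (1/-6)*R3:  [    0     0     1  |   1/2   1/6  -1/6 ]
R1 <- R1 - (-2)*R3:  [    1     0     0  |   2/3   1/3  -1/3 ]
Right block of [I | A^{-1}] is the inverse:
[  2/3  1/3  -1/3 ]
[ -1/6  1/6     0 ]
[  1/2  1/6  -1/6 ]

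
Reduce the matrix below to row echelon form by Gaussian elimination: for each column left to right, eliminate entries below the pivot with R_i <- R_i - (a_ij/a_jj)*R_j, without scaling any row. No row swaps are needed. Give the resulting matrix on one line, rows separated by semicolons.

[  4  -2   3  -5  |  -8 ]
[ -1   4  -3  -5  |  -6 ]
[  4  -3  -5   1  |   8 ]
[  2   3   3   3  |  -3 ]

Forward elimination:
R2 <- R2 - (-1/4)*R1:  [     0    7/2   -9/4  -25/4     -8 ]
R3 <- R3 - (1)*R1:  [  0  -1  -8   6  16 ]
R4 <- R4 - (1/2)*R1:  [    0     4   3/2  11/2     1 ]
R3 <- R3 - (-2/7)*R2:  [       0        0  -121/14    59/14     96/7 ]
R4 <- R4 - (8/7)*R2:  [      0       0   57/14  177/14    71/7 ]
R4 <- R4 - (-57/121)*R3:  [        0         0         0  1770/121  2009/121 ]
Row echelon form:
[ 4   -2        3        -5  |        -8 ]
[ 0  7/2     -9/4     -25/4  |        -8 ]
[ 0    0  -121/14     59/14  |      96/7 ]
[ 0    0        0  1770/121  |  2009/121 ]

REF = [4 -2 3 -5 -8; 0 7/2 -9/4 -25/4 -8; 0 0 -121/14 59/14 96/7; 0 0 0 1770/121 2009/121]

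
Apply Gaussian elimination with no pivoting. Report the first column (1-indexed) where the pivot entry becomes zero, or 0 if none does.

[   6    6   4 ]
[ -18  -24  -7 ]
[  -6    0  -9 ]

first zero-pivot column = 3

Naive forward elimination:
R2 <- R2 - (-3)*R1:  [  0  -6   5 ]
R3 <- R3 - (-1)*R1:  [  0   6  -5 ]
R3 <- R3 - (-1)*R2:  [ 0  0  0 ]
Matrix at this point:
[ 6   6  4 ]
[ 0  -6  5 ]
[ 0   0  0 ]
Pivot entry (3,3) in the last row is zero and there are no rows below to swap with -> zero pivot in column 3 (A is singular).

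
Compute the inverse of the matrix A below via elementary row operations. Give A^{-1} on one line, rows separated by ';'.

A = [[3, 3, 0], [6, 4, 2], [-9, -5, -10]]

Gauss-Jordan on [A | I]:
R1 <- (1/3)*R1:  [   1    1    0  |  1/3    0    0 ]
R2 <- R2 - (6)*R1:  [  0  -2   2  |  -2   1   0 ]
R3 <- R3 - (-9)*R1:  [   0    4  -10  |    3    0    1 ]
R2 <- (1/-2)*R2:  [    0     1    -1  |     1  -1/2     0 ]
R1 <- R1 - (1)*R2:  [    1     0     1  |  -2/3   1/2     0 ]
R3 <- R3 - (4)*R2:  [  0   0  -6  |  -1   2   1 ]
R3 <- (1/-6)*R3:  [    0     0     1  |   1/6  -1/3  -1/6 ]
R1 <- R1 - (1)*R3:  [    1     0     0  |  -5/6   5/6   1/6 ]
R2 <- R2 - (-1)*R3:  [    0     1     0  |   7/6  -5/6  -1/6 ]
Right block of [I | A^{-1}] is the inverse:
[ -5/6   5/6   1/6 ]
[  7/6  -5/6  -1/6 ]
[  1/6  -1/3  -1/6 ]

inverse = [-5/6 5/6 1/6; 7/6 -5/6 -1/6; 1/6 -1/3 -1/6]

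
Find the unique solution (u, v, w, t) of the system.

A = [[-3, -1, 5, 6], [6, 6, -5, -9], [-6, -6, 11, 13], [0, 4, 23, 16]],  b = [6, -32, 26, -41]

(-5, -4, 1, -3)

Forward elimination on [A|b]:
R2 <- R2 - (-2)*R1:  [   0    4    5    3  -20 ]
R3 <- R3 - (2)*R1:  [  0  -4   1   1  14 ]
R3 <- R3 - (-1)*R2:  [  0   0   6   4  -6 ]
R4 <- R4 - (1)*R2:  [   0    0   18   13  -21 ]
R4 <- R4 - (3)*R3:  [  0   0   0   1  -3 ]
Row echelon form:
[ -3  -1  5  6  |    6 ]
[  0   4  5  3  |  -20 ]
[  0   0  6  4  |   -6 ]
[  0   0  0  1  |   -3 ]
Back-substitution:
t = (-3) / 1 = -3
w = (-6 - (4)*(-3)) / 6 = 1
v = (-20 - (5)*(1) - (3)*(-3)) / 4 = -4
u = (6 - (-1)*(-4) - (5)*(1) - (6)*(-3)) / -3 = -5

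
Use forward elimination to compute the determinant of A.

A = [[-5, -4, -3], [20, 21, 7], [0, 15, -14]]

det(A) = -25

Forward elimination:
R2 <- R2 - (-4)*R1:  [  0   5  -5 ]
R3 <- R3 - (3)*R2:  [ 0  0  1 ]
Upper-triangular form:
[ -5  -4  -3 ]
[  0   5  -5 ]
[  0   0   1 ]
det(A) = (-1)^0 * (-5) * (5) * (1) = -25  (0 row swaps -> sign +1)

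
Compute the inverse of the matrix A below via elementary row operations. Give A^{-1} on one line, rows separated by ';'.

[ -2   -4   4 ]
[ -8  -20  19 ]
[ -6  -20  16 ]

Gauss-Jordan on [A | I]:
R1 <- (1/-2)*R1:  [    1     2    -2  |  -1/2     0     0 ]
R2 <- R2 - (-8)*R1:  [  0  -4   3  |  -4   1   0 ]
R3 <- R3 - (-6)*R1:  [  0  -8   4  |  -3   0   1 ]
R2 <- (1/-4)*R2:  [    0     1  -3/4  |     1  -1/4     0 ]
R1 <- R1 - (2)*R2:  [    1     0  -1/2  |  -5/2   1/2     0 ]
R3 <- R3 - (-8)*R2:  [  0   0  -2  |   5  -2   1 ]
R3 <- (1/-2)*R3:  [    0     0     1  |  -5/2     1  -1/2 ]
R1 <- R1 - (-1/2)*R3:  [     1      0      0  |  -15/4      1   -1/4 ]
R2 <- R2 - (-3/4)*R3:  [    0     1     0  |  -7/8   1/2  -3/8 ]
Right block of [I | A^{-1}] is the inverse:
[ -15/4    1  -1/4 ]
[  -7/8  1/2  -3/8 ]
[  -5/2    1  -1/2 ]

inverse = [-15/4 1 -1/4; -7/8 1/2 -3/8; -5/2 1 -1/2]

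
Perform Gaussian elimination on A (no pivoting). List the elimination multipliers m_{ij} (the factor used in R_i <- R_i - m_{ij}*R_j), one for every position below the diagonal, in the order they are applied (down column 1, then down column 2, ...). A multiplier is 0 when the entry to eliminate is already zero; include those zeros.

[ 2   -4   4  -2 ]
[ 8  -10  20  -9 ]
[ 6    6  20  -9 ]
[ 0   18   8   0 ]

multipliers: 4, 3, 0, 3, 3, 1

Forward elimination:
R2 <- R2 - (4)*R1:  [  0   6   4  -1 ]
R3 <- R3 - (3)*R1:  [  0  18   8  -3 ]
R4: entry in column 1 is already 0 -> m_{41} = 0 (no row operation needed)
R3 <- R3 - (3)*R2:  [  0   0  -4   0 ]
R4 <- R4 - (3)*R2:  [  0   0  -4   3 ]
R4 <- R4 - (1)*R3:  [ 0  0  0  3 ]
Multipliers (in order of application): m_{21} = 4, m_{31} = 3, m_{41} = 0, m_{32} = 3, m_{42} = 3, m_{43} = 1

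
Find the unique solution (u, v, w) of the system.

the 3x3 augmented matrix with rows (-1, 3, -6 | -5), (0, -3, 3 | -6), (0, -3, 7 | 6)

(2, 5, 3)

Forward elimination on [A|b]:
R3 <- R3 - (1)*R2:  [  0   0   4  12 ]
Row echelon form:
[ -1   3  -6  |  -5 ]
[  0  -3   3  |  -6 ]
[  0   0   4  |  12 ]
Back-substitution:
w = (12) / 4 = 3
v = (-6 - (3)*(3)) / -3 = 5
u = (-5 - (3)*(5) - (-6)*(3)) / -1 = 2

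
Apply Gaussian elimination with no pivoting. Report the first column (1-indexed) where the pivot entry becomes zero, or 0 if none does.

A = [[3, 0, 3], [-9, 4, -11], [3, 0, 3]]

first zero-pivot column = 3

Naive forward elimination:
R2 <- R2 - (-3)*R1:  [  0   4  -2 ]
R3 <- R3 - (1)*R1:  [ 0  0  0 ]
Matrix at this point:
[ 3  0   3 ]
[ 0  4  -2 ]
[ 0  0   0 ]
Pivot entry (3,3) in the last row is zero and there are no rows below to swap with -> zero pivot in column 3 (A is singular).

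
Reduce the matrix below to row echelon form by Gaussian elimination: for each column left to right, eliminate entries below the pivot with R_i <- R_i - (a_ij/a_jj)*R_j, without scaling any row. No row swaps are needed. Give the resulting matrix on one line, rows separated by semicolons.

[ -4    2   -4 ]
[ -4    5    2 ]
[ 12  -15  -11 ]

REF = [-4 2 -4; 0 3 6; 0 0 -5]

Forward elimination:
R2 <- R2 - (1)*R1:  [ 0  3  6 ]
R3 <- R3 - (-3)*R1:  [   0   -9  -23 ]
R3 <- R3 - (-3)*R2:  [  0   0  -5 ]
Row echelon form:
[ -4  2  -4 ]
[  0  3   6 ]
[  0  0  -5 ]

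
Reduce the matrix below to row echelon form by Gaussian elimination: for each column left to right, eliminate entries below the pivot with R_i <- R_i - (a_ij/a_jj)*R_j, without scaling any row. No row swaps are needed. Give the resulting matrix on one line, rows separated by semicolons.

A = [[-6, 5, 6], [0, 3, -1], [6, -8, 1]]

Forward elimination:
R3 <- R3 - (-1)*R1:  [  0  -3   7 ]
R3 <- R3 - (-1)*R2:  [ 0  0  6 ]
Row echelon form:
[ -6  5   6 ]
[  0  3  -1 ]
[  0  0   6 ]

REF = [-6 5 6; 0 3 -1; 0 0 6]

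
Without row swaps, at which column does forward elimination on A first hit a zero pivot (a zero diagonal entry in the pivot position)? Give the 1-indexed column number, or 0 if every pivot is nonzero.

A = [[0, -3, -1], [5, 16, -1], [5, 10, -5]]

Naive forward elimination:
Pivot entry (1,1) is zero but row 2 has 5 in column 1 -> naive elimination stops; a row interchange (e.g. R1 <-> R2) would be required here.

first zero-pivot column = 1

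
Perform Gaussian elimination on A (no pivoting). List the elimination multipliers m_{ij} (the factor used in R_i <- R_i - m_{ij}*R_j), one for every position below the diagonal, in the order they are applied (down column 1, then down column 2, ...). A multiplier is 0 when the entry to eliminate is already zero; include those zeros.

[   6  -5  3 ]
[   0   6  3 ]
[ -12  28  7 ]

multipliers: 0, -2, 3

Forward elimination:
R2: entry in column 1 is already 0 -> m_{21} = 0 (no row operation needed)
R3 <- R3 - (-2)*R1:  [  0  18  13 ]
R3 <- R3 - (3)*R2:  [ 0  0  4 ]
Multipliers (in order of application): m_{21} = 0, m_{31} = -2, m_{32} = 3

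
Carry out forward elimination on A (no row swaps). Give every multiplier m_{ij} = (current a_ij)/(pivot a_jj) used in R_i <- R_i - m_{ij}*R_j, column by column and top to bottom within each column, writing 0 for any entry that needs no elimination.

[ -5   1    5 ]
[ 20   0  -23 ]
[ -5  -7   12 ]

multipliers: -4, 1, -2

Forward elimination:
R2 <- R2 - (-4)*R1:  [  0   4  -3 ]
R3 <- R3 - (1)*R1:  [  0  -8   7 ]
R3 <- R3 - (-2)*R2:  [ 0  0  1 ]
Multipliers (in order of application): m_{21} = -4, m_{31} = 1, m_{32} = -2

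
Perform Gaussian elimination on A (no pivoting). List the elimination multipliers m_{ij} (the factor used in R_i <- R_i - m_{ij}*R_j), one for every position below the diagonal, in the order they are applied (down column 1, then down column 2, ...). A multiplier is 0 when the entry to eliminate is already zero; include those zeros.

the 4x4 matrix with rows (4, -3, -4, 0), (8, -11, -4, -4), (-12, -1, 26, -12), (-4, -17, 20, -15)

multipliers: 2, -3, -1, 2, 4, 0

Forward elimination:
R2 <- R2 - (2)*R1:  [  0  -5   4  -4 ]
R3 <- R3 - (-3)*R1:  [   0  -10   14  -12 ]
R4 <- R4 - (-1)*R1:  [   0  -20   16  -15 ]
R3 <- R3 - (2)*R2:  [  0   0   6  -4 ]
R4 <- R4 - (4)*R2:  [ 0  0  0  1 ]
R4: entry in column 3 is already 0 -> m_{43} = 0 (no row operation needed)
Multipliers (in order of application): m_{21} = 2, m_{31} = -3, m_{41} = -1, m_{32} = 2, m_{42} = 4, m_{43} = 0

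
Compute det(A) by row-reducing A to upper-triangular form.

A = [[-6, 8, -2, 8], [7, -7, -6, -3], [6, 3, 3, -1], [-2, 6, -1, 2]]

Forward elimination:
R2 <- R2 - (-7/6)*R1:  [     0    7/3  -25/3   19/3 ]
R3 <- R3 - (-1)*R1:  [  0  11   1   7 ]
R4 <- R4 - (1/3)*R1:  [    0  10/3  -1/3  -2/3 ]
R3 <- R3 - (33/7)*R2:  [      0       0   282/7  -160/7 ]
R4 <- R4 - (10/7)*R2:  [     0      0   81/7  -68/7 ]
R4 <- R4 - (27/94)*R3:  [       0        0        0  -148/47 ]
Upper-triangular form:
[ -6    8     -2        8 ]
[  0  7/3  -25/3     19/3 ]
[  0    0  282/7   -160/7 ]
[  0    0      0  -148/47 ]
det(A) = (-1)^0 * (-6) * (7/3) * (282/7) * (-148/47) = 1776  (0 row swaps -> sign +1)

det(A) = 1776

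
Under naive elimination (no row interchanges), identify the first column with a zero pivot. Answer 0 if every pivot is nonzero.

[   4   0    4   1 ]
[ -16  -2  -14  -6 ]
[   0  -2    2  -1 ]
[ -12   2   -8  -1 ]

Naive forward elimination:
R2 <- R2 - (-4)*R1:  [  0  -2   2  -2 ]
R4 <- R4 - (-3)*R1:  [ 0  2  4  2 ]
R3 <- R3 - (1)*R2:  [ 0  0  0  1 ]
R4 <- R4 - (-1)*R2:  [ 0  0  6  0 ]
Matrix at this point:
[ 4   0  4   1 ]
[ 0  -2  2  -2 ]
[ 0   0  0   1 ]
[ 0   0  6   0 ]
Pivot entry (3,3) is zero but row 4 has 6 in column 3 -> naive elimination stops; a row interchange (e.g. R3 <-> R4) would be required here.

first zero-pivot column = 3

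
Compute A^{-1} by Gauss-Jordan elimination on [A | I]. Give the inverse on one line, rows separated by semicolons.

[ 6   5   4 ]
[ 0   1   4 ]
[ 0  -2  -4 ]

inverse = [1/6 1/2 2/3; 0 -1 -1; 0 1/2 1/4]

Gauss-Jordan on [A | I]:
R1 <- (1/6)*R1:  [   1  5/6  2/3  |  1/6    0    0 ]
R1 <- R1 - (5/6)*R2:  [    1     0  -8/3  |   1/6  -5/6     0 ]
R3 <- R3 - (-2)*R2:  [ 0  0  4  |  0  2  1 ]
R3 <- (1/4)*R3:  [   0    0    1  |    0  1/2  1/4 ]
R1 <- R1 - (-8/3)*R3:  [   1    0    0  |  1/6  1/2  2/3 ]
R2 <- R2 - (4)*R3:  [  0   1   0  |   0  -1  -1 ]
Right block of [I | A^{-1}] is the inverse:
[ 1/6  1/2  2/3 ]
[   0   -1   -1 ]
[   0  1/2  1/4 ]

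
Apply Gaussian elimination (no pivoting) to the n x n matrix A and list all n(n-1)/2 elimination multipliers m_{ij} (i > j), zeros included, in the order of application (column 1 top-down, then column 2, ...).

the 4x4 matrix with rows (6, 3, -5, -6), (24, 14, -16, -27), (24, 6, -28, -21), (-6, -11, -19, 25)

Forward elimination:
R2 <- R2 - (4)*R1:  [  0   2   4  -3 ]
R3 <- R3 - (4)*R1:  [  0  -6  -8   3 ]
R4 <- R4 - (-1)*R1:  [   0   -8  -24   19 ]
R3 <- R3 - (-3)*R2:  [  0   0   4  -6 ]
R4 <- R4 - (-4)*R2:  [  0   0  -8   7 ]
R4 <- R4 - (-2)*R3:  [  0   0   0  -5 ]
Multipliers (in order of application): m_{21} = 4, m_{31} = 4, m_{41} = -1, m_{32} = -3, m_{42} = -4, m_{43} = -2

multipliers: 4, 4, -1, -3, -4, -2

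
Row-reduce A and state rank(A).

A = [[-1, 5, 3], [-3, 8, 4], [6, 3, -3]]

Row reduction:
R2 <- R2 - (3)*R1:  [  0  -7  -5 ]
R3 <- R3 - (-6)*R1:  [  0  33  15 ]
R3 <- R3 - (-33/7)*R2:  [     0      0  -60/7 ]
Row echelon form:
[ -1   5      3 ]
[  0  -7     -5 ]
[  0   0  -60/7 ]
Nonzero rows / pivot columns: 3

rank(A) = 3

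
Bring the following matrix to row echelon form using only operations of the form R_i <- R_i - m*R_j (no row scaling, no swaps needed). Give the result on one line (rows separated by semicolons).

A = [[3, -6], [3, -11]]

Forward elimination:
R2 <- R2 - (1)*R1:  [  0  -5 ]
Row echelon form:
[ 3  -6 ]
[ 0  -5 ]

REF = [3 -6; 0 -5]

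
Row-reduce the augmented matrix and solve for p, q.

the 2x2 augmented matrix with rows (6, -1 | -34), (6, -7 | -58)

Forward elimination on [A|b]:
R2 <- R2 - (1)*R1:  [   0   -6  -24 ]
Row echelon form:
[ 6  -1  |  -34 ]
[ 0  -6  |  -24 ]
Back-substitution:
q = (-24) / -6 = 4
p = (-34 - (-1)*(4)) / 6 = -5

(-5, 4)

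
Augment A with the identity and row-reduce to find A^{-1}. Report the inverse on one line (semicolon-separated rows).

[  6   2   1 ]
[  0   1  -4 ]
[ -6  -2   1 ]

inverse = [-7/12 -1/3 -3/4; 2 1 2; 1/2 0 1/2]

Gauss-Jordan on [A | I]:
R1 <- (1/6)*R1:  [   1  1/3  1/6  |  1/6    0    0 ]
R3 <- R3 - (-6)*R1:  [ 0  0  2  |  1  0  1 ]
R1 <- R1 - (1/3)*R2:  [    1     0   3/2  |   1/6  -1/3     0 ]
R3 <- (1/2)*R3:  [   0    0    1  |  1/2    0  1/2 ]
R1 <- R1 - (3/2)*R3:  [     1      0      0  |  -7/12   -1/3   -3/4 ]
R2 <- R2 - (-4)*R3:  [ 0  1  0  |  2  1  2 ]
Right block of [I | A^{-1}] is the inverse:
[ -7/12  -1/3  -3/4 ]
[     2     1     2 ]
[   1/2     0   1/2 ]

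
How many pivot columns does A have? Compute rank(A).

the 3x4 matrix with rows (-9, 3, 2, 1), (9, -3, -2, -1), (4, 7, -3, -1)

rank(A) = 2

Row reduction:
R2 <- R2 - (-1)*R1:  [ 0  0  0  0 ]
R3 <- R3 - (-4/9)*R1:  [     0   25/3  -19/9   -5/9 ]
R2 <-> R3   (pivot in column 2 was zero)
[ -9     3      2     1 ]
[  0  25/3  -19/9  -5/9 ]
[  0     0      0     0 ]
Row echelon form:
[ -9     3      2     1 ]
[  0  25/3  -19/9  -5/9 ]
[  0     0      0     0 ]
Nonzero rows / pivot columns: 2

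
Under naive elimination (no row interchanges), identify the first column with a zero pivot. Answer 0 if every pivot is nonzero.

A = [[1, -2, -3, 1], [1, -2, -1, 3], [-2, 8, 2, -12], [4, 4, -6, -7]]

first zero-pivot column = 2

Naive forward elimination:
R2 <- R2 - (1)*R1:  [ 0  0  2  2 ]
R3 <- R3 - (-2)*R1:  [   0    4   -4  -10 ]
R4 <- R4 - (4)*R1:  [   0   12    6  -11 ]
Matrix at this point:
[ 1  -2  -3    1 ]
[ 0   0   2    2 ]
[ 0   4  -4  -10 ]
[ 0  12   6  -11 ]
Pivot entry (2,2) is zero but row 3 has 4 in column 2 -> naive elimination stops; a row interchange (e.g. R2 <-> R3) would be required here.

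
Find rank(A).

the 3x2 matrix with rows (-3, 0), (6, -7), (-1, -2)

Row reduction:
R2 <- R2 - (-2)*R1:  [  0  -7 ]
R3 <- R3 - (1/3)*R1:  [  0  -2 ]
R3 <- R3 - (2/7)*R2:  [ 0  0 ]
Row echelon form:
[ -3   0 ]
[  0  -7 ]
[  0   0 ]
Nonzero rows / pivot columns: 2

rank(A) = 2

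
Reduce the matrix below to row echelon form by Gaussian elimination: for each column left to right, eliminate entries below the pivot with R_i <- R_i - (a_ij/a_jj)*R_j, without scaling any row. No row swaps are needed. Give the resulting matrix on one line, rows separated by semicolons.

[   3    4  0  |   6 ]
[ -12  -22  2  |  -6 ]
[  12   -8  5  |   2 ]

Forward elimination:
R2 <- R2 - (-4)*R1:  [  0  -6   2  18 ]
R3 <- R3 - (4)*R1:  [   0  -24    5  -22 ]
R3 <- R3 - (4)*R2:  [   0    0   -3  -94 ]
Row echelon form:
[ 3   4   0  |    6 ]
[ 0  -6   2  |   18 ]
[ 0   0  -3  |  -94 ]

REF = [3 4 0 6; 0 -6 2 18; 0 0 -3 -94]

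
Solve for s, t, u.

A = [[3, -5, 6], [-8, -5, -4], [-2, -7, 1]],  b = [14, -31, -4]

(5, -1, -1)

Forward elimination on [A|b]:
R2 <- R2 - (-8/3)*R1:  [     0  -55/3     12   19/3 ]
R3 <- R3 - (-2/3)*R1:  [     0  -31/3      5   16/3 ]
R3 <- R3 - (31/55)*R2:  [      0       0  -97/55   97/55 ]
Row echelon form:
[ 3     -5       6  |     14 ]
[ 0  -55/3      12  |   19/3 ]
[ 0      0  -97/55  |  97/55 ]
Back-substitution:
u = (97/55) / (-97/55) = -1
t = (19/3 - (12)*(-1)) / (-55/3) = -1
s = (14 - (-5)*(-1) - (6)*(-1)) / 3 = 5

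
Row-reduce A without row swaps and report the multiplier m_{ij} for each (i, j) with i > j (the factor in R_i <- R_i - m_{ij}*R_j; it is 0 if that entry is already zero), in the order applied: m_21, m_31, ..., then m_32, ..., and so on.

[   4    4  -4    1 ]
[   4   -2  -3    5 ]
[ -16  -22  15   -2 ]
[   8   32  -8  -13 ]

Forward elimination:
R2 <- R2 - (1)*R1:  [  0  -6   1   4 ]
R3 <- R3 - (-4)*R1:  [  0  -6  -1   2 ]
R4 <- R4 - (2)*R1:  [   0   24    0  -15 ]
R3 <- R3 - (1)*R2:  [  0   0  -2  -2 ]
R4 <- R4 - (-4)*R2:  [ 0  0  4  1 ]
R4 <- R4 - (-2)*R3:  [  0   0   0  -3 ]
Multipliers (in order of application): m_{21} = 1, m_{31} = -4, m_{41} = 2, m_{32} = 1, m_{42} = -4, m_{43} = -2

multipliers: 1, -4, 2, 1, -4, -2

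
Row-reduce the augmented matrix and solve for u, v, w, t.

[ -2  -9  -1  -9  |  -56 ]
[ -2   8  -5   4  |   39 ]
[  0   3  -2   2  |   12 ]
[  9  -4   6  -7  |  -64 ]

Forward elimination on [A|b]:
R2 <- R2 - (1)*R1:  [  0  17  -4  13  95 ]
R4 <- R4 - (-9/2)*R1:  [     0  -89/2    3/2  -95/2   -316 ]
R3 <- R3 - (3/17)*R2:  [      0       0  -22/17   -5/17  -81/17 ]
R4 <- R4 - (-89/34)*R2:  [        0         0   -305/34   -229/17  -2289/34 ]
R4 <- R4 - (305/44)*R3:  [        0         0         0   -503/44  -1509/44 ]
Row echelon form:
[ -2  -9      -1       -9  |       -56 ]
[  0  17      -4       13  |        95 ]
[  0   0  -22/17    -5/17  |    -81/17 ]
[  0   0       0  -503/44  |  -1509/44 ]
Back-substitution:
t = (-1509/44) / (-503/44) = 3
w = (-81/17 - (-5/17)*(3)) / (-22/17) = 3
v = (95 - (-4)*(3) - (13)*(3)) / 17 = 4
u = (-56 - (-9)*(4) - (-1)*(3) - (-9)*(3)) / -2 = -5

(-5, 4, 3, 3)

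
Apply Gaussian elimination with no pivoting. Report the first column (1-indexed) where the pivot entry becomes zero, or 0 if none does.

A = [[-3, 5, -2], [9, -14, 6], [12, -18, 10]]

first zero-pivot column = 0

Naive forward elimination:
R2 <- R2 - (-3)*R1:  [ 0  1  0 ]
R3 <- R3 - (-4)*R1:  [ 0  2  2 ]
R3 <- R3 - (2)*R2:  [ 0  0  2 ]
All pivots nonzero; naive elimination completes without hitting a zero pivot.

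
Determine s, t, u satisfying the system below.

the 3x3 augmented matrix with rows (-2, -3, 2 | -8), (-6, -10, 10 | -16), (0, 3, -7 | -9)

(1, 4, 3)

Forward elimination on [A|b]:
R2 <- R2 - (3)*R1:  [  0  -1   4   8 ]
R3 <- R3 - (-3)*R2:  [  0   0   5  15 ]
Row echelon form:
[ -2  -3  2  |  -8 ]
[  0  -1  4  |   8 ]
[  0   0  5  |  15 ]
Back-substitution:
u = (15) / 5 = 3
t = (8 - (4)*(3)) / -1 = 4
s = (-8 - (-3)*(4) - (2)*(3)) / -2 = 1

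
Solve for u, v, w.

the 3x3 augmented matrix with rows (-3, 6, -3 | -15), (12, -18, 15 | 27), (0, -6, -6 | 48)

(4, -3, -5)

Forward elimination on [A|b]:
R2 <- R2 - (-4)*R1:  [   0    6    3  -33 ]
R3 <- R3 - (-1)*R2:  [  0   0  -3  15 ]
Row echelon form:
[ -3  6  -3  |  -15 ]
[  0  6   3  |  -33 ]
[  0  0  -3  |   15 ]
Back-substitution:
w = (15) / -3 = -5
v = (-33 - (3)*(-5)) / 6 = -3
u = (-15 - (6)*(-3) - (-3)*(-5)) / -3 = 4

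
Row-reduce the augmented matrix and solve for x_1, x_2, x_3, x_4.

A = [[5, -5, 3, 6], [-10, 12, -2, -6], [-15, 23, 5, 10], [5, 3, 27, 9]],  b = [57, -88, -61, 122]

(4, -2, 3, 3)

Forward elimination on [A|b]:
R2 <- R2 - (-2)*R1:  [  0   2   4   6  26 ]
R3 <- R3 - (-3)*R1:  [   0    8   14   28  110 ]
R4 <- R4 - (1)*R1:  [  0   8  24   3  65 ]
R3 <- R3 - (4)*R2:  [  0   0  -2   4   6 ]
R4 <- R4 - (4)*R2:  [   0    0    8  -21  -39 ]
R4 <- R4 - (-4)*R3:  [   0    0    0   -5  -15 ]
Row echelon form:
[ 5  -5   3   6  |   57 ]
[ 0   2   4   6  |   26 ]
[ 0   0  -2   4  |    6 ]
[ 0   0   0  -5  |  -15 ]
Back-substitution:
x_4 = (-15) / -5 = 3
x_3 = (6 - (4)*(3)) / -2 = 3
x_2 = (26 - (4)*(3) - (6)*(3)) / 2 = -2
x_1 = (57 - (-5)*(-2) - (3)*(3) - (6)*(3)) / 5 = 4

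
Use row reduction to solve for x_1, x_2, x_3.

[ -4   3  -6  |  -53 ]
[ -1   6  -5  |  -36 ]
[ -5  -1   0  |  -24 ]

Forward elimination on [A|b]:
R2 <- R2 - (1/4)*R1:  [     0   21/4   -7/2  -91/4 ]
R3 <- R3 - (5/4)*R1:  [     0  -19/4   15/2  169/4 ]
R3 <- R3 - (-19/21)*R2:  [    0     0  13/3  65/3 ]
Row echelon form:
[ -4     3    -6  |    -53 ]
[  0  21/4  -7/2  |  -91/4 ]
[  0     0  13/3  |   65/3 ]
Back-substitution:
x_3 = (65/3) / (13/3) = 5
x_2 = (-91/4 - (-7/2)*(5)) / (21/4) = -1
x_1 = (-53 - (3)*(-1) - (-6)*(5)) / -4 = 5

(5, -1, 5)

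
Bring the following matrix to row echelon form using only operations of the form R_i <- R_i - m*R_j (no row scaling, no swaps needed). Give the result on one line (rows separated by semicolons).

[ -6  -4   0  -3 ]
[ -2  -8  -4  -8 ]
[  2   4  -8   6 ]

REF = [-6 -4 0 -3; 0 -20/3 -4 -7; 0 0 -48/5 11/5]

Forward elimination:
R2 <- R2 - (1/3)*R1:  [     0  -20/3     -4     -7 ]
R3 <- R3 - (-1/3)*R1:  [   0  8/3   -8    5 ]
R3 <- R3 - (-2/5)*R2:  [     0      0  -48/5   11/5 ]
Row echelon form:
[ -6     -4      0    -3 ]
[  0  -20/3     -4    -7 ]
[  0      0  -48/5  11/5 ]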